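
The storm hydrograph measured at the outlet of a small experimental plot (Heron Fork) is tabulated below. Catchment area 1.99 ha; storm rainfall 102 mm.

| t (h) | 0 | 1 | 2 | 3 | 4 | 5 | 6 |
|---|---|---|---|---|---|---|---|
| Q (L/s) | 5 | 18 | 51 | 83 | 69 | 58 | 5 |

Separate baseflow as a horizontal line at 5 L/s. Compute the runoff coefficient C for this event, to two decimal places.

C ≈ 0.45

ΣQ_DR = 254.0 L/s; V = ΣQ_DR·Δt = 9.144 × 10^5 L.
Runoff depth d = V / A = 45.95 mm.
C = d / P = 45.95 / 102 = 0.45.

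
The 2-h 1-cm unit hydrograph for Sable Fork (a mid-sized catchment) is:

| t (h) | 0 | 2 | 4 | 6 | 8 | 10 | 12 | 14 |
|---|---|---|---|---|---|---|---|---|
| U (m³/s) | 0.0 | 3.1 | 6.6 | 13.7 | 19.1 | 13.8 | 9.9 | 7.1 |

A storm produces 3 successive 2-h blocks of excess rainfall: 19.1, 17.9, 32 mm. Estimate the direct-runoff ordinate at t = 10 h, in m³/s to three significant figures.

Q ≈ 104 m³/s

By discrete convolution, Q_j = Σ (P_i / 10 mm) · U_{j−i}.
At t = 10 h (j=5): Q = (19.1/10)·13.8 + (17.9/10)·19.1 + (32/10)·13.7 = 104 m³/s.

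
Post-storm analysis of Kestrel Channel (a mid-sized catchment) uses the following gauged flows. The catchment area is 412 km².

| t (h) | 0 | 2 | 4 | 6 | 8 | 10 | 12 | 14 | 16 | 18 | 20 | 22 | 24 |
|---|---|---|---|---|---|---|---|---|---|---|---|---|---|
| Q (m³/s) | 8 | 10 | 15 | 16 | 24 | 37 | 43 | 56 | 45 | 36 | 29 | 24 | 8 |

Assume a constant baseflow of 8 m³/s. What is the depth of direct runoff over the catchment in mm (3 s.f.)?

d ≈ 4.32 mm

Direct runoff: 0.0, 2.0, 7.0, 8.0, 16.0, 29.0, 35.0, 48.0, 37.0, 28.0, 21.0, 16.0, 0.0 m³/s; ΣQ_DR = 247.0 m³/s.
V = ΣQ_DR · Δt = 247.0 × 7200 s = 1.778 × 10^6 m³.
Over A = 412 km², depth = V / A = 4.32 mm.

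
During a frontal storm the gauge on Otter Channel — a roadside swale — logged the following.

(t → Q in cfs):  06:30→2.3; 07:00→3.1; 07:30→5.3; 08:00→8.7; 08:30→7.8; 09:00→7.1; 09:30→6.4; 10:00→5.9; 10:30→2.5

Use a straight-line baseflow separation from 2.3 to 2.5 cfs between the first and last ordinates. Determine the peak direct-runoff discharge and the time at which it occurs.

Subtracting baseflow gives direct-runoff ordinates: 0.00, 0.78, 2.95, 6.33, 5.40, 4.67, 3.95, 3.42, 0.00 cfs.
The maximum is 6.33 cfs, occurring at the reading for t = 08:00.

Q_p = 6.33 cfs at t = 08:00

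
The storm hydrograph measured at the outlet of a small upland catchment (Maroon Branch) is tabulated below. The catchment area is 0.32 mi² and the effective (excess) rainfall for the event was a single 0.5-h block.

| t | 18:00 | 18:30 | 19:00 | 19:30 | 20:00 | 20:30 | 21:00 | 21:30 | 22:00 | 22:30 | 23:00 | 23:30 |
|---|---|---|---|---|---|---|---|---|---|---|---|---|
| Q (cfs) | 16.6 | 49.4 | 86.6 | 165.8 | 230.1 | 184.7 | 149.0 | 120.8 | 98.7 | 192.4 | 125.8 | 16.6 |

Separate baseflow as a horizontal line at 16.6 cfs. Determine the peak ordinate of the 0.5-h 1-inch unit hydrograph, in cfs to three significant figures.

Direct runoff: 0.0, 32.8, 70.0, 149.2, 213.5, 168.1, 132.4, 104.2, 82.1, 175.8, 109.2, 0.0 cfs; ΣQ_DR = 1237 cfs, peak = 213.5 cfs.
Runoff depth d = ΣQ_DR·Δt / A = 1237 × 1800 / (0.32 mi²) = 2.996 in.
The 1-inch UH is the DRH scaled by (1 in)/d, so U_p = 213.5 × 1/2.996 = 71.3 cfs.

U_p ≈ 71.3 cfs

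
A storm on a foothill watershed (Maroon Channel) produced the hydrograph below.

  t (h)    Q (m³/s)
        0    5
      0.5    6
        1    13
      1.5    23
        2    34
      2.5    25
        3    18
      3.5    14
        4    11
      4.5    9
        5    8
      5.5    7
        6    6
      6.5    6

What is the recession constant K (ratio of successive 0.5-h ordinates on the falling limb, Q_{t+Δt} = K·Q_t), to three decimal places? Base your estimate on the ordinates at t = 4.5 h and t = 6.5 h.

Using the recession-limb readings at t = 4.5 h and t = 6.5 h: Q falls from 9 to 6 m³/s over 4 intervals.
K = (Q₂/Q₁)^(1/4) = (6/9)^(1/4) = 0.904.

K ≈ 0.904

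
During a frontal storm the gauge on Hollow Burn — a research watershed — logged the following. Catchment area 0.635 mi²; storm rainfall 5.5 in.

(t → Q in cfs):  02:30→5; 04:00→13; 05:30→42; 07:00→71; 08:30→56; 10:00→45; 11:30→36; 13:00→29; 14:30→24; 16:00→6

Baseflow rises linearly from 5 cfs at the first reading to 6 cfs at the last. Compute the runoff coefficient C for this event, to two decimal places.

ΣQ_DR = 272.0 cfs; V = ΣQ_DR·Δt = 1.469 × 10^6 ft³.
Runoff depth d = V / A = 0.9956 in.
C = d / P = 0.9956 / 5.5 = 0.18.

C ≈ 0.18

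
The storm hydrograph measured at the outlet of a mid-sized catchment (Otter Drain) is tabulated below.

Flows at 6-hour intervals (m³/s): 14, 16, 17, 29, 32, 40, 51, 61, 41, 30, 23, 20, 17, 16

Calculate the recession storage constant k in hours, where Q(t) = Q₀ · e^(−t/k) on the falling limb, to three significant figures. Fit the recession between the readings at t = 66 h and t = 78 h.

On the falling limb, Q drops from 20 to 16 m³/s between t = 66 h and t = 78 h (Δt = 12 h).
k = −Δt / ln(Q₂/Q₁) = −12 / ln(16/20) = 53.8 h.

k ≈ 53.8 h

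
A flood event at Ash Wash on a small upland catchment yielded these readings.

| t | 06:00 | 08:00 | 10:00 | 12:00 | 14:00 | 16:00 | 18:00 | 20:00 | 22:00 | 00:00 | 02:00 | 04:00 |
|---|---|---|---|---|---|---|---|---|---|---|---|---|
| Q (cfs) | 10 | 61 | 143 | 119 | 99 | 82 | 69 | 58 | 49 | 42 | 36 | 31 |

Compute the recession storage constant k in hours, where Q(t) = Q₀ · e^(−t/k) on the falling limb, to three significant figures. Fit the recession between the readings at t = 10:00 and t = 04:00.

k ≈ 11.8 h

On the falling limb, Q drops from 143 to 31 cfs between t = 10:00 and t = 04:00 (Δt = 18 h).
k = −Δt / ln(Q₂/Q₁) = −18 / ln(31/143) = 11.8 h.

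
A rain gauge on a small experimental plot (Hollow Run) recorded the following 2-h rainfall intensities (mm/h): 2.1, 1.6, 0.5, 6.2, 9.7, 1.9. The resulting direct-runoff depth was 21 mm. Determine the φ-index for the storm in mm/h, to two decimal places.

φ ≈ 2.70 mm/h

Only the 2 blocks with intensity above φ contribute runoff: 6.2, 9.7 mm/h.
Σ(I−φ)·Δt = d  ⇒  (6.2+9.7 − 2φ)·2 = 21
φ = (15.90 − 21/2) / 2 = 2.70 mm/h.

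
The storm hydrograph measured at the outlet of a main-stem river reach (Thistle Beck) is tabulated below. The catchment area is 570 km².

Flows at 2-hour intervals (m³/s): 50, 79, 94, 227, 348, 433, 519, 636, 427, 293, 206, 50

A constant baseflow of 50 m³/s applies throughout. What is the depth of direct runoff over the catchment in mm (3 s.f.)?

d ≈ 34.9 mm

Direct runoff: 0.0, 29.0, 44.0, 177.0, 298.0, 383.0, 469.0, 586.0, 377.0, 243.0, 156.0, 0.0 m³/s; ΣQ_DR = 2762 m³/s.
V = ΣQ_DR · Δt = 2762 × 7200 s = 1.989 × 10^7 m³.
Over A = 570 km², depth = V / A = 34.9 mm.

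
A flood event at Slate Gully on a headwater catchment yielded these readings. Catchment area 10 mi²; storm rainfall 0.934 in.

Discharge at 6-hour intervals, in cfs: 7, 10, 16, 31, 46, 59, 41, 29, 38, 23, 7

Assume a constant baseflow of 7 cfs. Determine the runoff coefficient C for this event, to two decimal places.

C ≈ 0.23

ΣQ_DR = 230.0 cfs; V = ΣQ_DR·Δt = 4.968 × 10^6 ft³.
Runoff depth d = V / A = 0.2138 in.
C = d / P = 0.2138 / 0.934 = 0.23.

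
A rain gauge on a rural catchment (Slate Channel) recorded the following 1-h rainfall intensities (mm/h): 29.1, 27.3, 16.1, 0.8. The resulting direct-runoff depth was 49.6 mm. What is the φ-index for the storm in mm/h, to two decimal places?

Only the 3 blocks with intensity above φ contribute runoff: 29.1, 27.3, 16.1 mm/h.
Σ(I−φ)·Δt = d  ⇒  (29.1+27.3+16.1 − 3φ)·1 = 49.6
φ = (72.50 − 49.6/1) / 3 = 7.63 mm/h.

φ ≈ 7.63 mm/h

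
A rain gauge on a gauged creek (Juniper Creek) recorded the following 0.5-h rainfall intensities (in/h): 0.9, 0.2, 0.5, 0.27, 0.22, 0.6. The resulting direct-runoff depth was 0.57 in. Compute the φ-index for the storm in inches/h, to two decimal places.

φ ≈ 0.29 in/h

Only the 3 blocks with intensity above φ contribute runoff: 0.9, 0.5, 0.6 in/h.
Σ(I−φ)·Δt = d  ⇒  (0.9+0.5+0.6 − 3φ)·0.5 = 0.57
φ = (2.000 − 0.57/0.5) / 3 = 0.29 in/h.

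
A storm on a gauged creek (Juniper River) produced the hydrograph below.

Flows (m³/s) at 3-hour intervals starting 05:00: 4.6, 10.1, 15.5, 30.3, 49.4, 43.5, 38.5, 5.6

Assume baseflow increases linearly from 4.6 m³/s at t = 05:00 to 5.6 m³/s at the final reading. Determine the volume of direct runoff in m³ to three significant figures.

V ≈ 1.69 × 10^6 m³

Direct-runoff ordinates (Q − Q_b): 0.00, 5.36, 10.61, 25.27, 44.23, 38.19, 33.04, 0.00 m³/s.
ΣQ_DR = 156.7 m³/s.
With Δt = 3 h = 10800 s, V = ΣQ_DR · Δt = 156.7 × 10800 = 1.69 × 10^6 m³.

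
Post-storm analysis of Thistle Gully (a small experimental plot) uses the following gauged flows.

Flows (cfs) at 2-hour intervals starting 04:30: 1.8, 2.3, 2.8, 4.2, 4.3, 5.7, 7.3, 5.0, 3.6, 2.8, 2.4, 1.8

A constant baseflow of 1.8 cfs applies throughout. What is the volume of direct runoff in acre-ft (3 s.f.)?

Direct-runoff ordinates (Q − Q_b): 0.0, 0.5, 1.0, 2.4, 2.5, 3.9, 5.5, 3.2, 1.8, 1.0, 0.6, 0.0 cfs.
ΣQ_DR = 22.40 cfs.
With Δt = 2 h = 7200 s, V = ΣQ_DR · Δt = 22.40 × 7200 = 1.61 × 10^5 ft³ = 3.70 acre-ft.

V ≈ 3.70 acre-ft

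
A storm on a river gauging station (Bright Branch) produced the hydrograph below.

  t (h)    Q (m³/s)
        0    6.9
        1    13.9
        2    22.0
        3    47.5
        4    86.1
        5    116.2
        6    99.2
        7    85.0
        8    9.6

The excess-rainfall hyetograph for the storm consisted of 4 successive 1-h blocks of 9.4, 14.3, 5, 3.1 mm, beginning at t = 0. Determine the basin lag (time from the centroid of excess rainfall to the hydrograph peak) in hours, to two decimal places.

Centroid of excess rainfall: t_c = Σ P_i·t̄_i / ΣP_i = 1.5566 h (block centres at 0.5, 1.5, 2.5, 3.5 h).
Hydrograph peak occurs at t = 5 h, so basin lag t_L = 5 − 1.5566 = 3.44 h.

t_L ≈ 3.44 h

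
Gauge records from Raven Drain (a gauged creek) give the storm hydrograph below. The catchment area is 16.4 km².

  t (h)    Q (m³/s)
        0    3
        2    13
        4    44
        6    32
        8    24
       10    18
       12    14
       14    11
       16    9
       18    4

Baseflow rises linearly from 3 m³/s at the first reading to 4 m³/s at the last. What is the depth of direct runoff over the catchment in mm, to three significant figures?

d ≈ 60.1 mm

Direct runoff: 0.00, 9.89, 40.78, 28.67, 20.56, 14.44, 10.33, 7.22, 5.11, 0.00 m³/s; ΣQ_DR = 137.0 m³/s.
V = ΣQ_DR · Δt = 137.0 × 7200 s = 9.864 × 10^5 m³.
Over A = 16.4 km², depth = V / A = 60.1 mm.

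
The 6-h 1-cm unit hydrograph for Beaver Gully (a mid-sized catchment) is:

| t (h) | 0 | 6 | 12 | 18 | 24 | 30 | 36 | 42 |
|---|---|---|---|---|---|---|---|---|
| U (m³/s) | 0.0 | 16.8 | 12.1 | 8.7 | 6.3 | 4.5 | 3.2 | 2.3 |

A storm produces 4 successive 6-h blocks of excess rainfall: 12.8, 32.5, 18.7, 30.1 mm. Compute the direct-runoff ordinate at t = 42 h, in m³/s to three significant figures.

Q ≈ 40.7 m³/s

By discrete convolution, Q_j = Σ (P_i / 10 mm) · U_{j−i}.
At t = 42 h (j=7): Q = (12.8/10)·2.3 + (32.5/10)·3.2 + (18.7/10)·4.5 + (30.1/10)·6.3 = 40.7 m³/s.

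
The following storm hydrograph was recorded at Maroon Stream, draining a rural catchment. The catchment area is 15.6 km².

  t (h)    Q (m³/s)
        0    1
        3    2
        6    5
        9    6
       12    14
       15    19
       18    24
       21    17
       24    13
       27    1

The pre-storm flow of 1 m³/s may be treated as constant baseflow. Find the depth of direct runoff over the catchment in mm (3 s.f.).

d ≈ 63.7 mm

Direct runoff: 0.0, 1.0, 4.0, 5.0, 13.0, 18.0, 23.0, 16.0, 12.0, 0.0 m³/s; ΣQ_DR = 92.00 m³/s.
V = ΣQ_DR · Δt = 92.00 × 10800 s = 9.936 × 10^5 m³.
Over A = 15.6 km², depth = V / A = 63.7 mm.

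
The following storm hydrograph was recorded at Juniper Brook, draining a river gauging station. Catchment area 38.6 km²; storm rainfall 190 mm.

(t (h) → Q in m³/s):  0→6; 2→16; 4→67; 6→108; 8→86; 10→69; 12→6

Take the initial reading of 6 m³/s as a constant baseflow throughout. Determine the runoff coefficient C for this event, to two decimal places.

C ≈ 0.31

ΣQ_DR = 316.0 m³/s; V = ΣQ_DR·Δt = 2.275 × 10^6 m³.
Runoff depth d = V / A = 58.94 mm.
C = d / P = 58.94 / 190 = 0.31.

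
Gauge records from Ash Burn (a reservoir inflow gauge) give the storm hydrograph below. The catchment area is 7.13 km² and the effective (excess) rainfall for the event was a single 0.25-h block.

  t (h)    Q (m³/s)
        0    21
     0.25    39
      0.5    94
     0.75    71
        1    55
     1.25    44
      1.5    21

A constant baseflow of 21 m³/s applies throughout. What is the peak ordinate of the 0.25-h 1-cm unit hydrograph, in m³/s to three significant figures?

U_p ≈ 29.2 m³/s

Direct runoff: 0.0, 18.0, 73.0, 50.0, 34.0, 23.0, 0.0 m³/s; ΣQ_DR = 198.0 m³/s, peak = 73.0 m³/s.
Runoff depth d = ΣQ_DR·Δt / A = 198.0 × 900 / (7.13 km²) = 24.99 mm.
The 1-cm UH is the DRH scaled by (10 mm)/d, so U_p = 73.0 × 10/24.99 = 29.2 m³/s.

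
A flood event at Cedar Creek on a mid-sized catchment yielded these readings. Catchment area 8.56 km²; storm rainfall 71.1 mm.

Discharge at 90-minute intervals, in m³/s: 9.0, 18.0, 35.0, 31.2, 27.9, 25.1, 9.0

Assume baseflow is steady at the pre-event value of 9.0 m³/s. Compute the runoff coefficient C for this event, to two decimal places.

ΣQ_DR = 92.20 m³/s; V = ΣQ_DR·Δt = 4.979 × 10^5 m³.
Runoff depth d = V / A = 58.16 mm.
C = d / P = 58.16 / 71.1 = 0.82.

C ≈ 0.82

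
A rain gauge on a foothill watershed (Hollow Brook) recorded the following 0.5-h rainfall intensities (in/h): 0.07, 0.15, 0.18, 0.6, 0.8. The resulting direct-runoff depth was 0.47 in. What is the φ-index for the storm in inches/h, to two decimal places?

Only the 2 blocks with intensity above φ contribute runoff: 0.6, 0.8 in/h.
Σ(I−φ)·Δt = d  ⇒  (0.6+0.8 − 2φ)·0.5 = 0.47
φ = (1.400 − 0.47/0.5) / 2 = 0.23 in/h.

φ ≈ 0.23 in/h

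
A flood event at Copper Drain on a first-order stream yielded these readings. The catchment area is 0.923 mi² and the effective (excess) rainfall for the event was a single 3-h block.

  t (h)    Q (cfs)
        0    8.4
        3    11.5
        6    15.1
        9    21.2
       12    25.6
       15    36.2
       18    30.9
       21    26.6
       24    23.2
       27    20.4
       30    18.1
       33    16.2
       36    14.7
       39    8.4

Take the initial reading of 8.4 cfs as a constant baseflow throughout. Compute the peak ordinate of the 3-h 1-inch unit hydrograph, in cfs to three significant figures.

Direct runoff: 0.0, 3.1, 6.7, 12.8, 17.2, 27.8, 22.5, 18.2, 14.8, 12.0, 9.7, 7.8, 6.3, 0.0 cfs; ΣQ_DR = 158.9 cfs, peak = 27.8 cfs.
Runoff depth d = ΣQ_DR·Δt / A = 158.9 × 10800 / (0.923 mi²) = 0.8003 in.
The 1-inch UH is the DRH scaled by (1 in)/d, so U_p = 27.8 × 1/0.8003 = 34.7 cfs.

U_p ≈ 34.7 cfs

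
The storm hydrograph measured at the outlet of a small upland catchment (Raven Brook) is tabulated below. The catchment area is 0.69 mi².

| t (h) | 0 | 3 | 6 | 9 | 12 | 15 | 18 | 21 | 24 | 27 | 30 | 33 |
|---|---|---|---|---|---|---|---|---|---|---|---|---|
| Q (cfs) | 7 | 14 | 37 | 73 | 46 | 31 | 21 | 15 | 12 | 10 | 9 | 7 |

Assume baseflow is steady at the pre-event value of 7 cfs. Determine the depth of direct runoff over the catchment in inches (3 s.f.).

Direct runoff: 0.0, 7.0, 30.0, 66.0, 39.0, 24.0, 14.0, 8.0, 5.0, 3.0, 2.0, 0.0 cfs; ΣQ_DR = 198.0 cfs.
V = ΣQ_DR · Δt = 198.0 × 10800 s = 2.138 × 10^6 ft³.
Over A = 0.69 mi², depth = V / A = 1.33 in.

d ≈ 1.33 in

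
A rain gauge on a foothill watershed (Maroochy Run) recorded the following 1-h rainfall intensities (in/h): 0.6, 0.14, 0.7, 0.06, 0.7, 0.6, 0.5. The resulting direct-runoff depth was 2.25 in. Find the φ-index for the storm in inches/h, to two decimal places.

φ ≈ 0.17 in/h

Only the 5 blocks with intensity above φ contribute runoff: 0.6, 0.7, 0.7, 0.6, 0.5 in/h.
Σ(I−φ)·Δt = d  ⇒  (0.6+0.7+0.7+0.6+0.5 − 5φ)·1 = 2.25
φ = (3.100 − 2.25/1) / 5 = 0.17 in/h.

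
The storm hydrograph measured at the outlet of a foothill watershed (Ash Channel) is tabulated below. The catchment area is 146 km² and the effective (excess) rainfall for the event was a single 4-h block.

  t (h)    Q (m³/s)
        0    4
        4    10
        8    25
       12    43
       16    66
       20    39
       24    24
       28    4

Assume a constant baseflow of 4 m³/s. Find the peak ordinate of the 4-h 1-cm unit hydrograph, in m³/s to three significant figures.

Direct runoff: 0.0, 6.0, 21.0, 39.0, 62.0, 35.0, 20.0, 0.0 m³/s; ΣQ_DR = 183.0 m³/s, peak = 62.0 m³/s.
Runoff depth d = ΣQ_DR·Δt / A = 183.0 × 14400 / (146 km²) = 18.05 mm.
The 1-cm UH is the DRH scaled by (10 mm)/d, so U_p = 62.0 × 10/18.05 = 34.4 m³/s.

U_p ≈ 34.4 m³/s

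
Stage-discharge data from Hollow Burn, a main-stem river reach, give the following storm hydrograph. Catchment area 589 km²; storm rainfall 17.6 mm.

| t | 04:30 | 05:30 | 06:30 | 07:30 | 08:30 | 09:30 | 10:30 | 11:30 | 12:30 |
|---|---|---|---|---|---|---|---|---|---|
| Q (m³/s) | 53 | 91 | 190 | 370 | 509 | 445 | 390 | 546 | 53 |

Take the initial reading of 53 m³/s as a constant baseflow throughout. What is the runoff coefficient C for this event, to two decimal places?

C ≈ 0.75

ΣQ_DR = 2170 m³/s; V = ΣQ_DR·Δt = 7.812 × 10^6 m³.
Runoff depth d = V / A = 13.26 mm.
C = d / P = 13.26 / 17.6 = 0.75.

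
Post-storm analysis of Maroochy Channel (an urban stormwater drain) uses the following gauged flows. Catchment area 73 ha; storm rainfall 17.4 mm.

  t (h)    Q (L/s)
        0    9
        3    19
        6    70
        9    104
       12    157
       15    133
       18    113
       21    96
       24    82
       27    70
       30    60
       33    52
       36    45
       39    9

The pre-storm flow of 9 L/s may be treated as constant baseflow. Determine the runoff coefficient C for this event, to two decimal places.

ΣQ_DR = 893.0 L/s; V = ΣQ_DR·Δt = 9.644 × 10^6 L.
Runoff depth d = V / A = 13.21 mm.
C = d / P = 13.21 / 17.4 = 0.76.

C ≈ 0.76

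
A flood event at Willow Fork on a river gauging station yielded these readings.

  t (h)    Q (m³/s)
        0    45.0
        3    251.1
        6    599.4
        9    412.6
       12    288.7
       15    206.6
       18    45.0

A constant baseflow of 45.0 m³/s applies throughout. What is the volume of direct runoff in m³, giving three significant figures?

V ≈ 1.66 × 10^7 m³

Direct-runoff ordinates (Q − Q_b): 0.0, 206.1, 554.4, 367.6, 243.7, 161.6, 0.0 m³/s.
ΣQ_DR = 1533 m³/s.
With Δt = 3 h = 10800 s, V = ΣQ_DR · Δt = 1533 × 10800 = 1.66 × 10^7 m³.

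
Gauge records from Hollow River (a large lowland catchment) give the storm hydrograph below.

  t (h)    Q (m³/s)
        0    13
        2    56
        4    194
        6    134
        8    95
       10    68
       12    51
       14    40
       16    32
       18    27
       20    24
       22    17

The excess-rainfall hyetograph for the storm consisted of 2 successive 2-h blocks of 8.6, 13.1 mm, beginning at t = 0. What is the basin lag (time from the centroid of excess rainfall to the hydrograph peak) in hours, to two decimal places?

t_L ≈ 1.79 h

Centroid of excess rainfall: t_c = Σ P_i·t̄_i / ΣP_i = 2.2074 h (block centres at 1, 3 h).
Hydrograph peak occurs at t = 4 h, so basin lag t_L = 4 − 2.2074 = 1.79 h.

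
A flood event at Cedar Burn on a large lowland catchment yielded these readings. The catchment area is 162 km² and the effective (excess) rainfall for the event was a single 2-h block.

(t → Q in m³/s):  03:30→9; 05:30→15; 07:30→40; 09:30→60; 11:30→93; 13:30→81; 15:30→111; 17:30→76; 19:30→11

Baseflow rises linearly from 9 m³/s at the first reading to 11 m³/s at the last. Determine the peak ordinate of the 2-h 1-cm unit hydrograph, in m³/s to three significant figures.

U_p ≈ 55.7 m³/s

Direct runoff: 0.00, 5.75, 30.50, 50.25, 83.00, 70.75, 100.50, 65.25, 0.00 m³/s; ΣQ_DR = 406.0 m³/s, peak = 100.50 m³/s.
Runoff depth d = ΣQ_DR·Δt / A = 406.0 × 7200 / (162 km²) = 18.04 mm.
The 1-cm UH is the DRH scaled by (10 mm)/d, so U_p = 100.50 × 10/18.04 = 55.7 m³/s.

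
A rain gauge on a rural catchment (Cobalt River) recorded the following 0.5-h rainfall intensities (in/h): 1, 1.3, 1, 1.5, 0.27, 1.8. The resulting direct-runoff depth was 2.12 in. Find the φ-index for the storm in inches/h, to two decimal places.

φ ≈ 0.47 in/h

Only the 5 blocks with intensity above φ contribute runoff: 1, 1.3, 1, 1.5, 1.8 in/h.
Σ(I−φ)·Δt = d  ⇒  (1+1.3+1+1.5+1.8 − 5φ)·0.5 = 2.12
φ = (6.600 − 2.12/0.5) / 5 = 0.47 in/h.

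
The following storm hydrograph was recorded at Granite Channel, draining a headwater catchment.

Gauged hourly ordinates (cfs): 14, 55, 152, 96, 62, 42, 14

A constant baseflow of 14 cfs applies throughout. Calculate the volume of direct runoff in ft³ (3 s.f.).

Direct-runoff ordinates (Q − Q_b): 0.0, 41.0, 138.0, 82.0, 48.0, 28.0, 0.0 cfs.
ΣQ_DR = 337.0 cfs.
With Δt = 1 h = 3600 s, V = ΣQ_DR · Δt = 337.0 × 3600 = 1.21 × 10^6 ft³.

V ≈ 1.21 × 10^6 ft³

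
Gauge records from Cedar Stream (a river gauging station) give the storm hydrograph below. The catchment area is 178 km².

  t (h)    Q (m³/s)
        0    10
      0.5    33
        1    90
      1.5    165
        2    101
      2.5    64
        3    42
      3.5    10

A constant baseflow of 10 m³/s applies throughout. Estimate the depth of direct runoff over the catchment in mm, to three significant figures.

Direct runoff: 0.0, 23.0, 80.0, 155.0, 91.0, 54.0, 32.0, 0.0 m³/s; ΣQ_DR = 435.0 m³/s.
V = ΣQ_DR · Δt = 435.0 × 1800 s = 7.830 × 10^5 m³.
Over A = 178 km², depth = V / A = 4.40 mm.

d ≈ 4.40 mm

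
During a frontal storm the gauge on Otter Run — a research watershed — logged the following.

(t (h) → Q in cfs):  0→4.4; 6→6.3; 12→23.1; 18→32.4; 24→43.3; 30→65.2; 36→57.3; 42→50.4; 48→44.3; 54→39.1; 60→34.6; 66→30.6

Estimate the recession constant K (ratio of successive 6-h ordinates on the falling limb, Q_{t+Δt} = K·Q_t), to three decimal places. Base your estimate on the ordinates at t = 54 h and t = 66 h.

K ≈ 0.885

Using the recession-limb readings at t = 54 h and t = 66 h: Q falls from 39.1 to 30.6 cfs over 2 intervals.
K = (Q₂/Q₁)^(1/2) = (30.6/39.1)^(1/2) = 0.885.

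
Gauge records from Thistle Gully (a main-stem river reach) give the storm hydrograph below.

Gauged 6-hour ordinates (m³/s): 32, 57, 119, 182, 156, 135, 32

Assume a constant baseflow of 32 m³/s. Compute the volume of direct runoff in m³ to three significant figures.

Direct-runoff ordinates (Q − Q_b): 0.0, 25.0, 87.0, 150.0, 124.0, 103.0, 0.0 m³/s.
ΣQ_DR = 489.0 m³/s.
With Δt = 6 h = 21600 s, V = ΣQ_DR · Δt = 489.0 × 21600 = 1.06 × 10^7 m³.

V ≈ 1.06 × 10^7 m³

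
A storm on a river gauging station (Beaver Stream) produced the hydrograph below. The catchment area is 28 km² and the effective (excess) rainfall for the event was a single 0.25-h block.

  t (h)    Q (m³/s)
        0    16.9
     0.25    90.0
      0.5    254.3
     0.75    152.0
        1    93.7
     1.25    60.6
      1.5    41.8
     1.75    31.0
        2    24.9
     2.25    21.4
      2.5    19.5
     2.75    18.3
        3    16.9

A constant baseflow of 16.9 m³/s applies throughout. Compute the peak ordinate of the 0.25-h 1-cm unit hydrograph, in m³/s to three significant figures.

Direct runoff: 0.0, 73.1, 237.4, 135.1, 76.8, 43.7, 24.9, 14.1, 8.0, 4.5, 2.6, 1.4, 0.0 m³/s; ΣQ_DR = 621.6 m³/s, peak = 237.4 m³/s.
Runoff depth d = ΣQ_DR·Δt / A = 621.6 × 900 / (28 km²) = 19.98 mm.
The 1-cm UH is the DRH scaled by (10 mm)/d, so U_p = 237.4 × 10/19.98 = 119 m³/s.

U_p ≈ 119 m³/s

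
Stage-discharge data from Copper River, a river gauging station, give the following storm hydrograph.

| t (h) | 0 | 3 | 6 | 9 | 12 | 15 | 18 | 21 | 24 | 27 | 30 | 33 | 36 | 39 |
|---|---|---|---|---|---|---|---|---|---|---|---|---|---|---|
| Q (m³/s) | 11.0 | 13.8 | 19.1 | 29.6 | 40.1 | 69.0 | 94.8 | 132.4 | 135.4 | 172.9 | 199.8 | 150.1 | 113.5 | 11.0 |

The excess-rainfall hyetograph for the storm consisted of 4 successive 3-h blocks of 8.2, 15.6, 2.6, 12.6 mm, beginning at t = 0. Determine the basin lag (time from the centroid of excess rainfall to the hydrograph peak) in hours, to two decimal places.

t_L ≈ 23.99 h

Centroid of excess rainfall: t_c = Σ P_i·t̄_i / ΣP_i = 6.0077 h (block centres at 1.5, 4.5, 7.5, 10.5 h).
Hydrograph peak occurs at t = 30 h, so basin lag t_L = 30 − 6.0077 = 23.99 h.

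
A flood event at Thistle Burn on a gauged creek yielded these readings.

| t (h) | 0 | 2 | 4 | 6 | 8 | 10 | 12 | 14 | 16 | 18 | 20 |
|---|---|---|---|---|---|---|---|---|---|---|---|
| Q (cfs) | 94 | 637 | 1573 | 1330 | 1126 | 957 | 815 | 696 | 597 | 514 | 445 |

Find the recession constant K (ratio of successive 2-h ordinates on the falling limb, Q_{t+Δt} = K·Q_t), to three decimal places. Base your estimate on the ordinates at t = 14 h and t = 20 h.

K ≈ 0.861

Using the recession-limb readings at t = 14 h and t = 20 h: Q falls from 696 to 445 cfs over 3 intervals.
K = (Q₂/Q₁)^(1/3) = (445/696)^(1/3) = 0.861.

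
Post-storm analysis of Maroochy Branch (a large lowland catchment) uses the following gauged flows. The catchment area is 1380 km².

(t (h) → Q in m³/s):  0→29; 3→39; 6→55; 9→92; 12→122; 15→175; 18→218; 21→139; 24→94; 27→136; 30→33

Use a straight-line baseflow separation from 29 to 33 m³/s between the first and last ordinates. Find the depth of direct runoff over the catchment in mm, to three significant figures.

Direct runoff: 0.00, 9.60, 25.20, 61.80, 91.40, 144.00, 186.60, 107.20, 61.80, 103.40, 0.00 m³/s; ΣQ_DR = 791.0 m³/s.
V = ΣQ_DR · Δt = 791.0 × 10800 s = 8.543 × 10^6 m³.
Over A = 1380 km², depth = V / A = 6.19 mm.

d ≈ 6.19 mm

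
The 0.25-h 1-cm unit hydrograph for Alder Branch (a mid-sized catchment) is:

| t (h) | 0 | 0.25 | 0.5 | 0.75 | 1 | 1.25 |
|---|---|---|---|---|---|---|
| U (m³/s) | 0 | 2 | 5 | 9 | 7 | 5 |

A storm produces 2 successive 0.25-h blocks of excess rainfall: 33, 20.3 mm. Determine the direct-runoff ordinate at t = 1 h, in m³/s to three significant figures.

Q ≈ 41.4 m³/s

By discrete convolution, Q_j = Σ (P_i / 10 mm) · U_{j−i}.
At t = 1 h (j=4): Q = (33/10)·7 + (20.3/10)·9 = 41.4 m³/s.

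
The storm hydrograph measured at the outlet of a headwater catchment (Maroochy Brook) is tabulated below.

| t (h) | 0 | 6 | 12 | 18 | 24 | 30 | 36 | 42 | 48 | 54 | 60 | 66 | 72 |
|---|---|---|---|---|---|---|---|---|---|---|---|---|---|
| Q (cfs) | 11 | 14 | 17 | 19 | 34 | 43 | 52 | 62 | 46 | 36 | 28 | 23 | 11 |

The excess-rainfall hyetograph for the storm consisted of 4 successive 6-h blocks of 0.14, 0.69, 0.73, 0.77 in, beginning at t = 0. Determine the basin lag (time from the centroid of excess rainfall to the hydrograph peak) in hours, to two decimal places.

t_L ≈ 27.52 h

Centroid of excess rainfall: t_c = Σ P_i·t̄_i / ΣP_i = 14.4850 h (block centres at 3, 9, 15, 21 h).
Hydrograph peak occurs at t = 42 h, so basin lag t_L = 42 − 14.4850 = 27.52 h.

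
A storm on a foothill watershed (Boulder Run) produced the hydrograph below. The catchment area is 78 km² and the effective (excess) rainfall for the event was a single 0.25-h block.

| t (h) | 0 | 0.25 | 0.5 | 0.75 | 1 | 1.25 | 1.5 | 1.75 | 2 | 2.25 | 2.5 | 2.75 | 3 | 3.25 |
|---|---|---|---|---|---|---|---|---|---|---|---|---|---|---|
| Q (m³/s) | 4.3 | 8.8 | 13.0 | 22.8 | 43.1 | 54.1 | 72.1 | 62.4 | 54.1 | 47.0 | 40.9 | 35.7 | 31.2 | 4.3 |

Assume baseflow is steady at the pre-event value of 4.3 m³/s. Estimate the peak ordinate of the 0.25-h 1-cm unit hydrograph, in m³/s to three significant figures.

U_p ≈ 136 m³/s

Direct runoff: 0.0, 4.5, 8.7, 18.5, 38.8, 49.8, 67.8, 58.1, 49.8, 42.7, 36.6, 31.4, 26.9, 0.0 m³/s; ΣQ_DR = 433.6 m³/s, peak = 67.8 m³/s.
Runoff depth d = ΣQ_DR·Δt / A = 433.6 × 900 / (78 km²) = 5.003 mm.
The 1-cm UH is the DRH scaled by (10 mm)/d, so U_p = 67.8 × 10/5.003 = 136 m³/s.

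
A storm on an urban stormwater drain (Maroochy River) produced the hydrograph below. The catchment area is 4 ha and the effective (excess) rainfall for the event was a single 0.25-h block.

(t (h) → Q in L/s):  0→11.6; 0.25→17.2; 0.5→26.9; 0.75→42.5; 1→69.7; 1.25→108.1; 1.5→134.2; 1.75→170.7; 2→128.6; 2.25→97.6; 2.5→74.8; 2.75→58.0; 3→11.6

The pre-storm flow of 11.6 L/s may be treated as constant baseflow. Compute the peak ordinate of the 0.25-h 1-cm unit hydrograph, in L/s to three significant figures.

Direct runoff: 0.0, 5.6, 15.3, 30.9, 58.1, 96.5, 122.6, 159.1, 117.0, 86.0, 63.2, 46.4, 0.0 L/s; ΣQ_DR = 800.7 L/s, peak = 159.1 L/s.
Runoff depth d = ΣQ_DR·Δt / A = 800.7 × 900 / (4 ha) = 18.02 mm.
The 1-cm UH is the DRH scaled by (10 mm)/d, so U_p = 159.1 × 10/18.02 = 88.3 L/s.

U_p ≈ 88.3 L/s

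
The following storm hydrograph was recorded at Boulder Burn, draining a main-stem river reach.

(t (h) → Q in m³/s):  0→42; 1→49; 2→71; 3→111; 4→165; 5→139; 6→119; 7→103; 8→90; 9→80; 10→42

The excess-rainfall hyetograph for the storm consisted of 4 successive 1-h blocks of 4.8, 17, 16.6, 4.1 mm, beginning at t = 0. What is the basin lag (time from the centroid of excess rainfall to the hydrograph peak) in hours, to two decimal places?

Centroid of excess rainfall: t_c = Σ P_i·t̄_i / ΣP_i = 1.9706 h (block centres at 0.5, 1.5, 2.5, 3.5 h).
Hydrograph peak occurs at t = 4 h, so basin lag t_L = 4 − 1.9706 = 2.03 h.

t_L ≈ 2.03 h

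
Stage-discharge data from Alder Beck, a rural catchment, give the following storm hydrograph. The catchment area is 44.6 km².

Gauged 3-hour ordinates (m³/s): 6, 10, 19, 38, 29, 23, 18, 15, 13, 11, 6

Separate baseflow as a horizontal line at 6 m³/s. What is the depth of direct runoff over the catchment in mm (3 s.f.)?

d ≈ 29.5 mm

Direct runoff: 0.0, 4.0, 13.0, 32.0, 23.0, 17.0, 12.0, 9.0, 7.0, 5.0, 0.0 m³/s; ΣQ_DR = 122.0 m³/s.
V = ΣQ_DR · Δt = 122.0 × 10800 s = 1.318 × 10^6 m³.
Over A = 44.6 km², depth = V / A = 29.5 mm.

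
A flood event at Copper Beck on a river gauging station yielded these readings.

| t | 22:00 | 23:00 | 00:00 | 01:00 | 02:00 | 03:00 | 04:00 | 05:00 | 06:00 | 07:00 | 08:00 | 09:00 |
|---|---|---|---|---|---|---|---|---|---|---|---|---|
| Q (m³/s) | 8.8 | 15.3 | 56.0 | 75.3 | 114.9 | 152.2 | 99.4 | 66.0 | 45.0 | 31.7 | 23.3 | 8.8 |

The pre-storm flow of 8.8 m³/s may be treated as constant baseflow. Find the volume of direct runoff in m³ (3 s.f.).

Direct-runoff ordinates (Q − Q_b): 0.0, 6.5, 47.2, 66.5, 106.1, 143.4, 90.6, 57.2, 36.2, 22.9, 14.5, 0.0 m³/s.
ΣQ_DR = 591.1 m³/s.
With Δt = 1 h = 3600 s, V = ΣQ_DR · Δt = 591.1 × 3600 = 2.13 × 10^6 m³.

V ≈ 2.13 × 10^6 m³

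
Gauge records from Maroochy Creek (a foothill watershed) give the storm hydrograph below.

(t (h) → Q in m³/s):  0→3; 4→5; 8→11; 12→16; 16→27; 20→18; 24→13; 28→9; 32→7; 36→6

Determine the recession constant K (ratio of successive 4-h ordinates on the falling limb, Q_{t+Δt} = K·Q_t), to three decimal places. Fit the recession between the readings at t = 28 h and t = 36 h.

K ≈ 0.816

Using the recession-limb readings at t = 28 h and t = 36 h: Q falls from 9 to 6 m³/s over 2 intervals.
K = (Q₂/Q₁)^(1/2) = (6/9)^(1/2) = 0.816.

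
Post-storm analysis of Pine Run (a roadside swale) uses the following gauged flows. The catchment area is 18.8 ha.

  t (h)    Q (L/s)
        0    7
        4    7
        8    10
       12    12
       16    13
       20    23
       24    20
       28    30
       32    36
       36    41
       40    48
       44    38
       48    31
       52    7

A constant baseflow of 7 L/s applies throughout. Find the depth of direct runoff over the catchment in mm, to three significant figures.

Direct runoff: 0.0, 0.0, 3.0, 5.0, 6.0, 16.0, 13.0, 23.0, 29.0, 34.0, 41.0, 31.0, 24.0, 0.0 L/s; ΣQ_DR = 225.0 L/s.
V = ΣQ_DR · Δt = 225.0 × 14400 s = 3.240 × 10^6 L.
Over A = 18.8 ha, depth = V / A = 17.2 mm.

d ≈ 17.2 mm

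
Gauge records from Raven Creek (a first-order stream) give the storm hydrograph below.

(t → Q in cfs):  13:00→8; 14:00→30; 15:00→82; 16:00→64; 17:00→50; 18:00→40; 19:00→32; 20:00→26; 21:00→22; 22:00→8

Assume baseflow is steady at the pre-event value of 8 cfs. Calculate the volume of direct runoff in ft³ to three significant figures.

V ≈ 1.02 × 10^6 ft³

Direct-runoff ordinates (Q − Q_b): 0.0, 22.0, 74.0, 56.0, 42.0, 32.0, 24.0, 18.0, 14.0, 0.0 cfs.
ΣQ_DR = 282.0 cfs.
With Δt = 1 h = 3600 s, V = ΣQ_DR · Δt = 282.0 × 3600 = 1.02 × 10^6 ft³.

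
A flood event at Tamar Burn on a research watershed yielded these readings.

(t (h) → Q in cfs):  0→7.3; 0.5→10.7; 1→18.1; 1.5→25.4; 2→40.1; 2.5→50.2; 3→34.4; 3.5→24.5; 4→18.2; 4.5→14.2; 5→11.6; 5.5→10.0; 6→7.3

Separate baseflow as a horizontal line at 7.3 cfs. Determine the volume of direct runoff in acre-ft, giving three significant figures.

V ≈ 7.32 acre-ft

Direct-runoff ordinates (Q − Q_b): 0.0, 3.4, 10.8, 18.1, 32.8, 42.9, 27.1, 17.2, 10.9, 6.9, 4.3, 2.7, 0.0 cfs.
ΣQ_DR = 177.1 cfs.
With Δt = 0.5 h = 1800 s, V = ΣQ_DR · Δt = 177.1 × 1800 = 3.19 × 10^5 ft³ = 7.32 acre-ft.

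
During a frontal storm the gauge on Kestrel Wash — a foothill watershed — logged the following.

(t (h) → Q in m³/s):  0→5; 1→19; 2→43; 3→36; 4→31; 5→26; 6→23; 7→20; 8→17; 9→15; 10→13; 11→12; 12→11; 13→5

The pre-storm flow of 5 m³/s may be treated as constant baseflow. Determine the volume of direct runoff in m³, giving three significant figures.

Direct-runoff ordinates (Q − Q_b): 0.0, 14.0, 38.0, 31.0, 26.0, 21.0, 18.0, 15.0, 12.0, 10.0, 8.0, 7.0, 6.0, 0.0 m³/s.
ΣQ_DR = 206.0 m³/s.
With Δt = 1 h = 3600 s, V = ΣQ_DR · Δt = 206.0 × 3600 = 7.42 × 10^5 m³.

V ≈ 7.42 × 10^5 m³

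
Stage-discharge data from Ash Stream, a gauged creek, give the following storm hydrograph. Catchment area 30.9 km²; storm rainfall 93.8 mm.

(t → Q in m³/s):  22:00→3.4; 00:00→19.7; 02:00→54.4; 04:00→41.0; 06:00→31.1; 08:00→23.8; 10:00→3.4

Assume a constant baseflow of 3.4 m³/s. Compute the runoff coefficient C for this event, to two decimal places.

C ≈ 0.38

ΣQ_DR = 153.0 m³/s; V = ΣQ_DR·Δt = 1.102 × 10^6 m³.
Runoff depth d = V / A = 35.65 mm.
C = d / P = 35.65 / 93.8 = 0.38.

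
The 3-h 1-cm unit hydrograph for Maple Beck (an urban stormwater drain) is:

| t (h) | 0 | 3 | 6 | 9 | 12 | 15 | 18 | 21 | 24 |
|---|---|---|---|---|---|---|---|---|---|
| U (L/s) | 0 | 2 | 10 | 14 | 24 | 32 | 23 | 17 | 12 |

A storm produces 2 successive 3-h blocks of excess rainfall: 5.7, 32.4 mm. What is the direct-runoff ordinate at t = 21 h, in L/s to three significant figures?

Q ≈ 84.2 L/s

By discrete convolution, Q_j = Σ (P_i / 10 mm) · U_{j−i}.
At t = 21 h (j=7): Q = (5.7/10)·17 + (32.4/10)·23 = 84.2 L/s.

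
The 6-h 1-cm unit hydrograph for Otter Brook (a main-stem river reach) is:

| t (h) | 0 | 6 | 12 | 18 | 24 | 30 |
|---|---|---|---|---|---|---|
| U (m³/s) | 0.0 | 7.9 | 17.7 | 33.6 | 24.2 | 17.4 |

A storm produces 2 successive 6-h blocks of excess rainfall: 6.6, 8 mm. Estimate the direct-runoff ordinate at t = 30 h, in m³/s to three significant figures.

By discrete convolution, Q_j = Σ (P_i / 10 mm) · U_{j−i}.
At t = 30 h (j=5): Q = (6.6/10)·17.4 + (8/10)·24.2 = 30.8 m³/s.

Q ≈ 30.8 m³/s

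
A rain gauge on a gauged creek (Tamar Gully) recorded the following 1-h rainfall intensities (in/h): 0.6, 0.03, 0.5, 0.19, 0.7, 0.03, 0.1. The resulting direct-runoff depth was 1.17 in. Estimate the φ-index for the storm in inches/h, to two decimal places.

Only the 3 blocks with intensity above φ contribute runoff: 0.6, 0.5, 0.7 in/h.
Σ(I−φ)·Δt = d  ⇒  (0.6+0.5+0.7 − 3φ)·1 = 1.17
φ = (1.800 − 1.17/1) / 3 = 0.21 in/h.

φ ≈ 0.21 in/h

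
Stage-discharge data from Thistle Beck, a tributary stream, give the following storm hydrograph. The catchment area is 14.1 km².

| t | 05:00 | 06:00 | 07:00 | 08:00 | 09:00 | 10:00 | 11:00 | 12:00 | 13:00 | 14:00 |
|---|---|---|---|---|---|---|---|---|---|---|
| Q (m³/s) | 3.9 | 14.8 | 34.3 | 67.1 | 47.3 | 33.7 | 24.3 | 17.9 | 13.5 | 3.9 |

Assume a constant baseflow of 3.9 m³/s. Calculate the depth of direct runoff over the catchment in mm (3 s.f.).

d ≈ 56.6 mm

Direct runoff: 0.0, 10.9, 30.4, 63.2, 43.4, 29.8, 20.4, 14.0, 9.6, 0.0 m³/s; ΣQ_DR = 221.7 m³/s.
V = ΣQ_DR · Δt = 221.7 × 3600 s = 7.981 × 10^5 m³.
Over A = 14.1 km², depth = V / A = 56.6 mm.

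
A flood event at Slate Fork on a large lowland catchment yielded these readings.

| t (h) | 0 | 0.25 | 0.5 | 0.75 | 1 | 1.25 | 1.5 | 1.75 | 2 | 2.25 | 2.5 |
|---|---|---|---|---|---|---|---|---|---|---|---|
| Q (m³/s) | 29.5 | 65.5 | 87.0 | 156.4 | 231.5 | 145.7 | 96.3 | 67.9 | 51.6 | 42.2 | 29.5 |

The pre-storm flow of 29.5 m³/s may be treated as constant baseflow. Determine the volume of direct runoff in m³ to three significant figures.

Direct-runoff ordinates (Q − Q_b): 0.0, 36.0, 57.5, 126.9, 202.0, 116.2, 66.8, 38.4, 22.1, 12.7, 0.0 m³/s.
ΣQ_DR = 678.6 m³/s.
With Δt = 0.25 h = 900 s, V = ΣQ_DR · Δt = 678.6 × 900 = 6.11 × 10^5 m³.

V ≈ 6.11 × 10^5 m³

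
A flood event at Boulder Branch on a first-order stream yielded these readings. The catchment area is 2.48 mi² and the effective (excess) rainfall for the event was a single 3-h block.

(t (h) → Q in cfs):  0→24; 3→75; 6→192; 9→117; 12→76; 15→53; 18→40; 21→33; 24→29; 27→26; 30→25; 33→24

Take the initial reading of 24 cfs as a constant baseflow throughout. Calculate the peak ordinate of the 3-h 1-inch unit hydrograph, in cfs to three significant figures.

U_p ≈ 210 cfs

Direct runoff: 0.0, 51.0, 168.0, 93.0, 52.0, 29.0, 16.0, 9.0, 5.0, 2.0, 1.0, 0.0 cfs; ΣQ_DR = 426.0 cfs, peak = 168.0 cfs.
Runoff depth d = ΣQ_DR·Δt / A = 426.0 × 10800 / (2.48 mi²) = 0.7985 in.
The 1-inch UH is the DRH scaled by (1 in)/d, so U_p = 168.0 × 1/0.7985 = 210 cfs.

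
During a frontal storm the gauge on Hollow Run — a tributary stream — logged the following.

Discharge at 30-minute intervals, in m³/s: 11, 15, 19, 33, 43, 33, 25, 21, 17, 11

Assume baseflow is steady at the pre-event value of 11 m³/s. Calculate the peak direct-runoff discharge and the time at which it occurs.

Q_p = 32.0 m³/s at t = 2 h

Subtracting baseflow gives direct-runoff ordinates: 0.0, 4.0, 8.0, 22.0, 32.0, 22.0, 14.0, 10.0, 6.0, 0.0 m³/s.
The maximum is 32.0 m³/s, occurring at the reading for t = 2 h.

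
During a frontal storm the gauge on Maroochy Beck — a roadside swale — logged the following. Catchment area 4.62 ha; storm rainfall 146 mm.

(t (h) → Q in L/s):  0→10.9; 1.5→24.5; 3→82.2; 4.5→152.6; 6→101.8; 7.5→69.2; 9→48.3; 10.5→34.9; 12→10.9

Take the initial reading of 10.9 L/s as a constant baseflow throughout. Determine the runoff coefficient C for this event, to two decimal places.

C ≈ 0.35

ΣQ_DR = 437.2 L/s; V = ΣQ_DR·Δt = 2.361 × 10^6 L.
Runoff depth d = V / A = 51.10 mm.
C = d / P = 51.10 / 146 = 0.35.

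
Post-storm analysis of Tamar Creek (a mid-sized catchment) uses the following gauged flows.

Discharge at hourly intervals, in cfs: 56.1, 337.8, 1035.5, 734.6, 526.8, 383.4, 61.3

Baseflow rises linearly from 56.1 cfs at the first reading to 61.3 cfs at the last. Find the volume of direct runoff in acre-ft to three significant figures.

Direct-runoff ordinates (Q − Q_b): 0.00, 280.83, 977.67, 675.90, 467.23, 322.97, 0.00 cfs.
ΣQ_DR = 2725 cfs.
With Δt = 1 h = 3600 s, V = ΣQ_DR · Δt = 2725 × 3600 = 9.81 × 10^6 ft³ = 225 acre-ft.

V ≈ 225 acre-ft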